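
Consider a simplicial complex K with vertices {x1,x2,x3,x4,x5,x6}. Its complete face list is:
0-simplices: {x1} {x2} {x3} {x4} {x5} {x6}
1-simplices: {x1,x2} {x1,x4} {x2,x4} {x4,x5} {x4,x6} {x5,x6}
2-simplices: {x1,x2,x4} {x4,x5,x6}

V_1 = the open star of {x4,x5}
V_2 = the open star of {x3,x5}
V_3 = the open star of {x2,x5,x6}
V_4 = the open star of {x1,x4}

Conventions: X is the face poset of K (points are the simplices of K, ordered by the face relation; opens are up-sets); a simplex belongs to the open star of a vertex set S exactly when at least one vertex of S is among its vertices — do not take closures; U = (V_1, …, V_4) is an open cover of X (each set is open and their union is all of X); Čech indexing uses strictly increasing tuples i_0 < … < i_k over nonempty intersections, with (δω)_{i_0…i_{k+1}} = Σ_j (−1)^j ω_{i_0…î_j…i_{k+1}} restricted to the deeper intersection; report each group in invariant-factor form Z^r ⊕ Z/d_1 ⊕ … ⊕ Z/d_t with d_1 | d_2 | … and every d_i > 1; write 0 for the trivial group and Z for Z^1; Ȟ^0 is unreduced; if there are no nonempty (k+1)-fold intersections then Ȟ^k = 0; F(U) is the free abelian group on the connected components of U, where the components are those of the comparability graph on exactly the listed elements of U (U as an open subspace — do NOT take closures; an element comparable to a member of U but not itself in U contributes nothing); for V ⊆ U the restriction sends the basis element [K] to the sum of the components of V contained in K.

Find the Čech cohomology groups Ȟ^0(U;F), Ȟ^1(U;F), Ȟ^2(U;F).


Ȟ^0(U;F) ≅ Z^2, Ȟ^1(U;F) ≅ 0 and Ȟ^2(U;F) ≅ 0

cover nerve:
  V1={{x4},{x5},{x1,x4},{x2,x4},{x4,x5},{x4,x6},{x5,x6},{x1,x2,x4},{x4,x5,x6}} V2={{x3},{x5},{x4,x5},{x5,x6},{x4,x5,x6}} V3={{x2},{x5},{x6},{x1,x2},{x2,x4},{x4,x5},{x4,x6},{x5,x6},{x1,x2,x4},{x4,x5,x6}} V4={{x1},{x4},{x1,x2},{x1,x4},{x2,x4},{x4,x5},{x4,x6},{x1,x2,x4},{x4,x5,x6}}
  V12={{x5},{x4,x5},{x5,x6},{x4,x5,x6}} V13={{x5},{x2,x4},{x4,x5},{x4,x6},{x5,x6},{x1,x2,x4},{x4,x5,x6}} V14={{x4},{x1,x4},{x2,x4},{x4,x5},{x4,x6},{x1,x2,x4},{x4,x5,x6}} V23={{x5},{x4,x5},{x5,x6},{x4,x5,x6}} V24={{x4,x5},{x4,x5,x6}} V34={{x1,x2},{x2,x4},{x4,x5},{x4,x6},{x1,x2,x4},{x4,x5,x6}}
  V123={{x5},{x4,x5},{x5,x6},{x4,x5,x6}} V124={{x4,x5},{x4,x5,x6}} V134={{x2,x4},{x4,x5},{x4,x6},{x1,x2,x4},{x4,x5,x6}} V234={{x4,x5},{x4,x5,x6}}
  V1234={{x4,x5},{x4,x5,x6}}
components per intersection:
  V1: {{x4},{x5},{x1,x4},{x2,x4},{x4,x5},{x4,x6},{x5,x6},{x1,x2,x4},{x4,x5,x6}}
  V2: {{x3}} {{x5},{x4,x5},{x5,x6},{x4,x5,x6}}
  V3: {{x2},{x1,x2},{x2,x4},{x1,x2,x4}} {{x5},{x6},{x4,x5},{x4,x6},{x5,x6},{x4,x5,x6}}
  V4: {{x1},{x4},{x1,x2},{x1,x4},{x2,x4},{x4,x5},{x4,x6},{x1,x2,x4},{x4,x5,x6}}
  V12: {{x5},{x4,x5},{x5,x6},{x4,x5,x6}}
  V13: {{x5},{x4,x5},{x4,x6},{x5,x6},{x4,x5,x6}} {{x2,x4},{x1,x2,x4}}
  V14: {{x4},{x1,x4},{x2,x4},{x4,x5},{x4,x6},{x1,x2,x4},{x4,x5,x6}}
  V23: {{x5},{x4,x5},{x5,x6},{x4,x5,x6}}
  V24: {{x4,x5},{x4,x5,x6}}
  V34: {{x1,x2},{x2,x4},{x1,x2,x4}} {{x4,x5},{x4,x6},{x4,x5,x6}}
  V123: {{x5},{x4,x5},{x5,x6},{x4,x5,x6}}
  V124: {{x4,x5},{x4,x5,x6}}
  V134: {{x2,x4},{x1,x2,x4}} {{x4,x5},{x4,x6},{x4,x5,x6}}
  V234: {{x4,x5},{x4,x5,x6}}
  V1234: {{x4,x5},{x4,x5,x6}}
C dims 6,8,5,1; δ0: rk 4, SNF 1^4; δ1: rk 4, SNF 1^4; δ2: rk 1, SNF 1^1
Ȟ^0: (6−4)−0=2 ⇒ Z^2
Ȟ^1: (8−4)−4=0 ⇒ 0
Ȟ^2: (5−1)−4=0 ⇒ 0


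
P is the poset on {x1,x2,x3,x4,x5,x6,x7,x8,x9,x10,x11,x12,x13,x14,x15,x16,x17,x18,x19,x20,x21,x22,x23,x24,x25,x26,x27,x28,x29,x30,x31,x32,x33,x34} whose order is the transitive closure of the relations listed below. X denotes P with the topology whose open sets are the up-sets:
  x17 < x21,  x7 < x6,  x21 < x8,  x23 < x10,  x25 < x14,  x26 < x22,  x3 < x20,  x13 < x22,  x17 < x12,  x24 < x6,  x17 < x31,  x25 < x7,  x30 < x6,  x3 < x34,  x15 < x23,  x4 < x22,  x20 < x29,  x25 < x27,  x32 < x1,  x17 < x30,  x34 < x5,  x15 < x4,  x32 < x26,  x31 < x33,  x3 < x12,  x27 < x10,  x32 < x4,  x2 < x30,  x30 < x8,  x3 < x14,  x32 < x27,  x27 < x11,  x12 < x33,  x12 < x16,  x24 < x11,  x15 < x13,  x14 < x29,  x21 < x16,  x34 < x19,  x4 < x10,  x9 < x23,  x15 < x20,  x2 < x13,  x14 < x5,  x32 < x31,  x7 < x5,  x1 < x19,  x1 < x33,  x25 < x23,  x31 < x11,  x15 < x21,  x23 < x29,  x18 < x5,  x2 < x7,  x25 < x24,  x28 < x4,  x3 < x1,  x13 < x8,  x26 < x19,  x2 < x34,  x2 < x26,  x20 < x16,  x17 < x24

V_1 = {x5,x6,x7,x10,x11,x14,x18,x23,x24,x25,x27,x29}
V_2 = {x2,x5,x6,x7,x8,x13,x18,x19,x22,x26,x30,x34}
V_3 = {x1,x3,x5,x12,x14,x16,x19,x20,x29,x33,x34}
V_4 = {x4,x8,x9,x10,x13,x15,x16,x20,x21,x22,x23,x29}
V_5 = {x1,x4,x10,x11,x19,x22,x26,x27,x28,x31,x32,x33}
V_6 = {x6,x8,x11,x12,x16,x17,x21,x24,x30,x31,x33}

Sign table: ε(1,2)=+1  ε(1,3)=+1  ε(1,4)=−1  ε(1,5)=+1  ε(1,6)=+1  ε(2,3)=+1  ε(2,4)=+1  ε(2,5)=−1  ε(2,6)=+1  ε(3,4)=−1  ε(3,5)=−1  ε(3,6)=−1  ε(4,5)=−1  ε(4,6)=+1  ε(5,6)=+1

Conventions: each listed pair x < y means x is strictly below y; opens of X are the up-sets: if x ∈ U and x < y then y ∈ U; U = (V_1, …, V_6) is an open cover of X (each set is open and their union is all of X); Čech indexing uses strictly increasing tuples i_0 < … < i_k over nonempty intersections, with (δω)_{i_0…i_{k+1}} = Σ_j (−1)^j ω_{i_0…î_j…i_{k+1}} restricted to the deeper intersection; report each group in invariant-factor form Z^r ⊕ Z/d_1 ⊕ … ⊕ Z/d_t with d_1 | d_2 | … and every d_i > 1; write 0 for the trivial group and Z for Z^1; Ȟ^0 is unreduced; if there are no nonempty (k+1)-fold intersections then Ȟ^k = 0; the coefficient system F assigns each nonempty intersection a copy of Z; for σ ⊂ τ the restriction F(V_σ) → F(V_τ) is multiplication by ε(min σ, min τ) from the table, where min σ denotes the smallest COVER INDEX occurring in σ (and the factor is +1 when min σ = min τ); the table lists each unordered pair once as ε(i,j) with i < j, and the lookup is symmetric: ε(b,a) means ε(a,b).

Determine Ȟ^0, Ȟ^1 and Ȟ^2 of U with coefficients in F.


cover nerve:
  V12={x5,x6,x7,x18} V13={x5,x14,x29} V14={x10,x23,x29} V15={x10,x11,x27} V16={x6,x11,x24} V23={x5,x19,x34} V24={x8,x13,x22} V25={x19,x22,x26} V26={x6,x8,x30} V34={x16,x20,x29} V35={x1,x19,x33} V36={x12,x16,x33} V45={x4,x10,x22} V46={x8,x16,x21} V56={x11,x31,x33}
  V123={x5} V126={x6} V134={x29} V145={x10} V156={x11} V235={x19} V245={x22} V246={x8} V346={x16} V356={x33}
C dims 6,15,10; δ0: rk 6, SNF 1^5·2; δ1: rk 9, SNF 1^9
Ȟ^0: (6−6)−0=0 ⇒ 0
Ȟ^1: (15−9)−6=0 plus torsion [2] ⇒ Z/2
Ȟ^2: (10−0)−9=1 ⇒ Z

Ȟ^0(U;F) ≅ 0; Ȟ^1(U;F) ≅ Z/2; Ȟ^2(U;F) ≅ Z


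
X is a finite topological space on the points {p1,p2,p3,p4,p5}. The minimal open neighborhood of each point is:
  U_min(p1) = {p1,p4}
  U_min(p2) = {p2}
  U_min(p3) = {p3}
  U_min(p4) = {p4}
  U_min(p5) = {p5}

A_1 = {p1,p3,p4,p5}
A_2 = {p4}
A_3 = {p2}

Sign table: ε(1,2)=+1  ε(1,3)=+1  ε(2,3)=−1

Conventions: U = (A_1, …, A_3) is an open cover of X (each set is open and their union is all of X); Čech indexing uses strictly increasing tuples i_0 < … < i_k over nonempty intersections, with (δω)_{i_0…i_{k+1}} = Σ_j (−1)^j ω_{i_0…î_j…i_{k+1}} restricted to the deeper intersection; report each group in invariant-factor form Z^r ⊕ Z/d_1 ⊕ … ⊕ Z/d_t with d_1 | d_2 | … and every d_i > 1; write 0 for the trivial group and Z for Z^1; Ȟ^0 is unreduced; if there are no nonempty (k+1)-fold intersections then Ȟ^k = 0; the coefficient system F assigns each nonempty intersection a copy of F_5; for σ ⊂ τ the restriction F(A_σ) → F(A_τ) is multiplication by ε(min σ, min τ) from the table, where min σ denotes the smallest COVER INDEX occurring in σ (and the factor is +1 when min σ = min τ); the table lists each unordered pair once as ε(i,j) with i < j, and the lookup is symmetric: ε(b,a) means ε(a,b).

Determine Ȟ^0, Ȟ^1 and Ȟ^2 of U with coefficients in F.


Ȟ^0 = Z/5 ⊕ Z/5; Ȟ^1 = 0; Ȟ^2 = 0

nonempty overlaps:
  A12={p4}
C dims 3,1; δ0: rk_F5 1
degree 0: 3−1−0 = 2 → Ȟ^0 ≅ Z/5 ⊕ Z/5
degree 1: 1−0−1 = 0 → Ȟ^1 ≅ 0
degree 2: 0−0−0 = 0 → Ȟ^2 ≅ 0


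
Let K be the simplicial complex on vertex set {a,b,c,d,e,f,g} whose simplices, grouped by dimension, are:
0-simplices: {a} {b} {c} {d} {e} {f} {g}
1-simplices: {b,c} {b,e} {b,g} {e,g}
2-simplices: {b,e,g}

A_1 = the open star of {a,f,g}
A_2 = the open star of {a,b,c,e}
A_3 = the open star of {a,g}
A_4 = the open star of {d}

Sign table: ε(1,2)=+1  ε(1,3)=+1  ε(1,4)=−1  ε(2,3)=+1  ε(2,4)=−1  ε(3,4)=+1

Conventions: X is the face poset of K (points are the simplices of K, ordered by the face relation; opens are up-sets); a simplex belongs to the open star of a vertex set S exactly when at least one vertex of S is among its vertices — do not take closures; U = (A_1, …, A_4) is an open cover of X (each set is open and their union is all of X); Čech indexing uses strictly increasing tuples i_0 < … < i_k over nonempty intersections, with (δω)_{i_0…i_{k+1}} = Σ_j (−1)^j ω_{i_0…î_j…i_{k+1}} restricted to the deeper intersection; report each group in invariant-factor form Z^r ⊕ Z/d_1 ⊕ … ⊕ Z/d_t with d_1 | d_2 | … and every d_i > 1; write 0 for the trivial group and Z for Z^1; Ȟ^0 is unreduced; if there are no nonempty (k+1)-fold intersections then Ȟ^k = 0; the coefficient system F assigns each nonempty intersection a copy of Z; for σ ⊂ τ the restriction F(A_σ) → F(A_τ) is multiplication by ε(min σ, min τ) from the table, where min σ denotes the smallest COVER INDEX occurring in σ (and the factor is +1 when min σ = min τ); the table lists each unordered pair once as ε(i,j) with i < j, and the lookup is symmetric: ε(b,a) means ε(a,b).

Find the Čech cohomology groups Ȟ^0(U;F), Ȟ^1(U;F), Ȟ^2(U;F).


Ȟ^0 ≅ Z^2; Ȟ^1 ≅ 0; Ȟ^2 ≅ 0

nonempty overlaps:
  A1={{a},{f},{g},{b,g},{e,g},{b,e,g}} A2={{a},{b},{c},{e},{b,c},{b,e},{b,g},{e,g},{b,e,g}} A3={{a},{g},{b,g},{e,g},{b,e,g}} A4={{d}}
  A12={{a},{b,g},{e,g},{b,e,g}} A13={{a},{g},{b,g},{e,g},{b,e,g}} A23={{a},{b,g},{e,g},{b,e,g}}
  A123={{a},{b,g},{e,g},{b,e,g}}
C dims 4,3,1; δ0: rk 2, SNF 1^2; δ1: rk 1, SNF 1^1
degree 0: 4−2−0 = 2 → Ȟ^0 ≅ Z^2
degree 1: 3−1−2 = 0 → Ȟ^1 ≅ 0
degree 2: 1−0−1 = 0 → Ȟ^2 ≅ 0


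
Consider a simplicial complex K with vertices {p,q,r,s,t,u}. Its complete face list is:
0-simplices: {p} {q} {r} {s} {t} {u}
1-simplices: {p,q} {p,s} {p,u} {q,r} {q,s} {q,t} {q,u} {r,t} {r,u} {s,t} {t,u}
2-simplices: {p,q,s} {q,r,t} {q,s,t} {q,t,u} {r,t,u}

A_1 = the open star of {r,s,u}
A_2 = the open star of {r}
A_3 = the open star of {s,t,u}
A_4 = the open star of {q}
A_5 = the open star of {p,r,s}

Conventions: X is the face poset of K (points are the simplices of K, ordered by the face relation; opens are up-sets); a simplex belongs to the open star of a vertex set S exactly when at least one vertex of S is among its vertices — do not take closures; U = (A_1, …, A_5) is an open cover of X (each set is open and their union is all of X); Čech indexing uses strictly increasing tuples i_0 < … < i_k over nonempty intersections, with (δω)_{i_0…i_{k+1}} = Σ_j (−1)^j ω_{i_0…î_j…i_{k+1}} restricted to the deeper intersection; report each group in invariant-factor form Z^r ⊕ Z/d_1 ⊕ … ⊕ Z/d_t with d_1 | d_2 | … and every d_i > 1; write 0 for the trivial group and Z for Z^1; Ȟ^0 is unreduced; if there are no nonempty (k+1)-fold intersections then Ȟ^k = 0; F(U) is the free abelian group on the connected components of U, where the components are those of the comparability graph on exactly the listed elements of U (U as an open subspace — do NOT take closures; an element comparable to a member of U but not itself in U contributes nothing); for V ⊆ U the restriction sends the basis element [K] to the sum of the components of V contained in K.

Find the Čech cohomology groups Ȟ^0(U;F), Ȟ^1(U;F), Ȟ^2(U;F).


Ȟ^0 ≅ Z; Ȟ^1 ≅ Z; Ȟ^2 ≅ 0

nerve of the cover:
  A1={{r},{s},{u},{p,s},{p,u},{q,r},{q,s},{q,u},{r,t},{r,u},{s,t},{t,u},{p,q,s},{q,r,t},{q,s,t},{q,t,u},{r,t,u}} A2={{r},{q,r},{r,t},{r,u},{q,r,t},{r,t,u}} A3={{s},{t},{u},{p,s},{p,u},{q,s},{q,t},{q,u},{r,t},{r,u},{s,t},{t,u},{p,q,s},{q,r,t},{q,s,t},{q,t,u},{r,t,u}} A4={{q},{p,q},{q,r},{q,s},{q,t},{q,u},{p,q,s},{q,r,t},{q,s,t},{q,t,u}} A5={{p},{r},{s},{p,q},{p,s},{p,u},{q,r},{q,s},{r,t},{r,u},{s,t},{p,q,s},{q,r,t},{q,s,t},{r,t,u}}
  A12={{r},{q,r},{r,t},{r,u},{q,r,t},{r,t,u}} A13={{s},{u},{p,s},{p,u},{q,s},{q,u},{r,t},{r,u},{s,t},{t,u},{p,q,s},{q,r,t},{q,s,t},{q,t,u},{r,t,u}} A14={{q,r},{q,s},{q,u},{p,q,s},{q,r,t},{q,s,t},{q,t,u}} A15={{r},{s},{p,s},{p,u},{q,r},{q,s},{r,t},{r,u},{s,t},{p,q,s},{q,r,t},{q,s,t},{r,t,u}} A23={{r,t},{r,u},{q,r,t},{r,t,u}} A24={{q,r},{q,r,t}} A25={{r},{q,r},{r,t},{r,u},{q,r,t},{r,t,u}} A34={{q,s},{q,t},{q,u},{p,q,s},{q,r,t},{q,s,t},{q,t,u}} A35={{s},{p,s},{p,u},{q,s},{r,t},{r,u},{s,t},{p,q,s},{q,r,t},{q,s,t},{r,t,u}} A45={{p,q},{q,r},{q,s},{p,q,s},{q,r,t},{q,s,t}}
  A123={{r,t},{r,u},{q,r,t},{r,t,u}} A124={{q,r},{q,r,t}} A125={{r},{q,r},{r,t},{r,u},{q,r,t},{r,t,u}} A134={{q,s},{q,u},{p,q,s},{q,r,t},{q,s,t},{q,t,u}} A135={{s},{p,s},{p,u},{q,s},{r,t},{r,u},{s,t},{p,q,s},{q,r,t},{q,s,t},{r,t,u}} A145={{q,r},{q,s},{p,q,s},{q,r,t},{q,s,t}} A234={{q,r,t}} A235={{r,t},{r,u},{q,r,t},{r,t,u}} A245={{q,r},{q,r,t}} A345={{q,s},{p,q,s},{q,r,t},{q,s,t}}
  A1234={{q,r,t}} A1235={{r,t},{r,u},{q,r,t},{r,t,u}} A1245={{q,r},{q,r,t}} A1345={{q,s},{p,q,s},{q,r,t},{q,s,t}} A2345={{q,r,t}}
  A12345={{q,r,t}}
components per intersection:
  A1: {{r},{u},{p,u},{q,r},{q,u},{r,t},{r,u},{t,u},{q,r,t},{q,t,u},{r,t,u}} {{s},{p,s},{q,s},{s,t},{p,q,s},{q,s,t}}
  A2: {{r},{q,r},{r,t},{r,u},{q,r,t},{r,t,u}}
  A3: {{s},{t},{u},{p,s},{p,u},{q,s},{q,t},{q,u},{r,t},{r,u},{s,t},{t,u},{p,q,s},{q,r,t},{q,s,t},{q,t,u},{r,t,u}}
  A4: {{q},{p,q},{q,r},{q,s},{q,t},{q,u},{p,q,s},{q,r,t},{q,s,t},{q,t,u}}
  A5: {{p},{s},{p,q},{p,s},{p,u},{q,s},{s,t},{p,q,s},{q,s,t}} {{r},{q,r},{r,t},{r,u},{q,r,t},{r,t,u}}
  A12: {{r},{q,r},{r,t},{r,u},{q,r,t},{r,t,u}}
  A13: {{s},{p,s},{q,s},{s,t},{p,q,s},{q,s,t}} {{u},{p,u},{q,u},{r,t},{r,u},{t,u},{q,r,t},{q,t,u},{r,t,u}}
  A14: {{q,r},{q,r,t}} {{q,s},{p,q,s},{q,s,t}} {{q,u},{q,t,u}}
  A15: {{r},{q,r},{r,t},{r,u},{q,r,t},{r,t,u}} {{s},{p,s},{q,s},{s,t},{p,q,s},{q,s,t}} {{p,u}}
  A23: {{r,t},{r,u},{q,r,t},{r,t,u}}
  A24: {{q,r},{q,r,t}}
  A25: {{r},{q,r},{r,t},{r,u},{q,r,t},{r,t,u}}
  A34: {{q,s},{q,t},{q,u},{p,q,s},{q,r,t},{q,s,t},{q,t,u}}
  A35: {{s},{p,s},{q,s},{s,t},{p,q,s},{q,s,t}} {{p,u}} {{r,t},{r,u},{q,r,t},{r,t,u}}
  A45: {{p,q},{q,s},{p,q,s},{q,s,t}} {{q,r},{q,r,t}}
  A123: {{r,t},{r,u},{q,r,t},{r,t,u}}
  A124: {{q,r},{q,r,t}}
  A125: {{r},{q,r},{r,t},{r,u},{q,r,t},{r,t,u}}
  A134: {{q,s},{p,q,s},{q,s,t}} {{q,u},{q,t,u}} {{q,r,t}}
  A135: {{s},{p,s},{q,s},{s,t},{p,q,s},{q,s,t}} {{p,u}} {{r,t},{r,u},{q,r,t},{r,t,u}}
  A145: {{q,r},{q,r,t}} {{q,s},{p,q,s},{q,s,t}}
  A234: {{q,r,t}}
  A235: {{r,t},{r,u},{q,r,t},{r,t,u}}
  A245: {{q,r},{q,r,t}}
  A345: {{q,s},{p,q,s},{q,s,t}} {{q,r,t}}
  A1234: {{q,r,t}}
  A1235: {{r,t},{r,u},{q,r,t},{r,t,u}}
  A1245: {{q,r},{q,r,t}}
  A1345: {{q,s},{p,q,s},{q,s,t}} {{q,r,t}}
  A2345: {{q,r,t}}
  A12345: {{q,r,t}}
C dims 7,18,16,6; δ0: rk 6, SNF 1^6; δ1: rk 11, SNF 1^11; δ2: rk 5, SNF 1^5
Ȟ^0 = (7 − 6) − 0 = 1, so Ȟ^0 ≅ Z
Ȟ^1 = (18 − 11) − 6 = 1, so Ȟ^1 ≅ Z
Ȟ^2 = (16 − 5) − 11 = 0, so Ȟ^2 ≅ 0


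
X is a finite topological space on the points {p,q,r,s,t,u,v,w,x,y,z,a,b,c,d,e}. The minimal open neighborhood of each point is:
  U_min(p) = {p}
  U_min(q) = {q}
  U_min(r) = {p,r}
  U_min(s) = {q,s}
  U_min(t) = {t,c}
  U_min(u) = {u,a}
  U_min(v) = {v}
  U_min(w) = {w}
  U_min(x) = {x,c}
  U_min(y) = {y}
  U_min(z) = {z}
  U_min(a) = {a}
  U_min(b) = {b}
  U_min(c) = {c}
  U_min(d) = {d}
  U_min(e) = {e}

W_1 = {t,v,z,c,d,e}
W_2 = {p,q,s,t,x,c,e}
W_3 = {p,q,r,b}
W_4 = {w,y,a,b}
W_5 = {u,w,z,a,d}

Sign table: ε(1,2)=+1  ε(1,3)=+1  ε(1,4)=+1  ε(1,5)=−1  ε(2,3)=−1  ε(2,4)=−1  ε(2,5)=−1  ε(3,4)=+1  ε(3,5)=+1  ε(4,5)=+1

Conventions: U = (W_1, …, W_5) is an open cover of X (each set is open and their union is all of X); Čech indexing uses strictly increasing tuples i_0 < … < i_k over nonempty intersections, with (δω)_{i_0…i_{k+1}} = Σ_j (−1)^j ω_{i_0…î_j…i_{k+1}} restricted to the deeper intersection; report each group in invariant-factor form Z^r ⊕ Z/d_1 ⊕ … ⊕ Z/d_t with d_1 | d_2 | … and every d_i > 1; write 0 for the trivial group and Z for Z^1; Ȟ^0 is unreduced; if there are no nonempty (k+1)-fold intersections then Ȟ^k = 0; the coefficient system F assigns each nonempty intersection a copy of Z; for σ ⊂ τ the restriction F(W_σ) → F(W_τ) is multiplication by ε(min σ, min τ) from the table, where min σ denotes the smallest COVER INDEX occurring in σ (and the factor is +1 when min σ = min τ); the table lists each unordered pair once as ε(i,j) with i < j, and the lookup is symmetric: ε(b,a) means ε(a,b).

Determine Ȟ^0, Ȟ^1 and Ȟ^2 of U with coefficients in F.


Ȟ^0(U;F) ≅ Z, Ȟ^1(U;F) ≅ Z and Ȟ^2(U;F) ≅ 0

nerve of the cover:
  W12={t,c,e} W15={z,d} W23={p,q} W34={b} W45={w,a}
C dims 5,5; δ0: rk 4, SNF 1^4
Ȟ^0 = (5 − 4) − 0 = 1, so Ȟ^0 ≅ Z
Ȟ^1 = (5 − 0) − 4 = 1, so Ȟ^1 ≅ Z
Ȟ^2 = (0 − 0) − 0 = 0, so Ȟ^2 ≅ 0


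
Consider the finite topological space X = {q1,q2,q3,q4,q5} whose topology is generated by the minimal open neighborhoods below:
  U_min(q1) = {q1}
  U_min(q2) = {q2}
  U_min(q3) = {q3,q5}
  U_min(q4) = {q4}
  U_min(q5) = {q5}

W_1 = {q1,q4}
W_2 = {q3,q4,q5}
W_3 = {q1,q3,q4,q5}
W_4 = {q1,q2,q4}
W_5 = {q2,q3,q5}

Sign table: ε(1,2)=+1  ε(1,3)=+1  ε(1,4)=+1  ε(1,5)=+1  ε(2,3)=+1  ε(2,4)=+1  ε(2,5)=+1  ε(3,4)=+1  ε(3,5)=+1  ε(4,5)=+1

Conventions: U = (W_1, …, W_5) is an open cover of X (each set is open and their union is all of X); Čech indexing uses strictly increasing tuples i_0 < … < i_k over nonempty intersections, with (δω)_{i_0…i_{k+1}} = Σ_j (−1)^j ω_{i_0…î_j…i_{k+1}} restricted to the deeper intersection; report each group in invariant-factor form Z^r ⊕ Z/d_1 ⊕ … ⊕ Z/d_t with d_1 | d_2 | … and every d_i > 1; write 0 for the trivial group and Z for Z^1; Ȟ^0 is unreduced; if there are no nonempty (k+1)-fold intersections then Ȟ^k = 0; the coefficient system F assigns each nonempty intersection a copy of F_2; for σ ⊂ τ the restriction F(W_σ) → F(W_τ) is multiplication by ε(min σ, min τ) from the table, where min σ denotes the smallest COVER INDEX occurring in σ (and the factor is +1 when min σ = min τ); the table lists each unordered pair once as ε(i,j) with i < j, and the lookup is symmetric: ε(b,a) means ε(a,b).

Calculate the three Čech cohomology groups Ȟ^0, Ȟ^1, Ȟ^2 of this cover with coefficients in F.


nerve of the cover:
  W12={q4} W13={q1,q4} W14={q1,q4} W23={q3,q4,q5} W24={q4} W25={q3,q5} W34={q1,q4} W35={q3,q5} W45={q2}
  W123={q4} W124={q4} W134={q1,q4} W234={q4} W235={q3,q5}
  W1234={q4}
C dims 5,9,5,1; δ0: rk_F2 4; δ1: rk_F2 4; δ2: rk_F2 1
Ȟ^0 = (5 − 4) − 0 = 1, so Ȟ^0 ≅ Z/2
Ȟ^1 = (9 − 4) − 4 = 1, so Ȟ^1 ≅ Z/2
Ȟ^2 = (5 − 1) − 4 = 0, so Ȟ^2 ≅ 0

Ȟ^0(U;F) ≅ Z/2; Ȟ^1(U;F) ≅ Z/2; Ȟ^2(U;F) ≅ 0


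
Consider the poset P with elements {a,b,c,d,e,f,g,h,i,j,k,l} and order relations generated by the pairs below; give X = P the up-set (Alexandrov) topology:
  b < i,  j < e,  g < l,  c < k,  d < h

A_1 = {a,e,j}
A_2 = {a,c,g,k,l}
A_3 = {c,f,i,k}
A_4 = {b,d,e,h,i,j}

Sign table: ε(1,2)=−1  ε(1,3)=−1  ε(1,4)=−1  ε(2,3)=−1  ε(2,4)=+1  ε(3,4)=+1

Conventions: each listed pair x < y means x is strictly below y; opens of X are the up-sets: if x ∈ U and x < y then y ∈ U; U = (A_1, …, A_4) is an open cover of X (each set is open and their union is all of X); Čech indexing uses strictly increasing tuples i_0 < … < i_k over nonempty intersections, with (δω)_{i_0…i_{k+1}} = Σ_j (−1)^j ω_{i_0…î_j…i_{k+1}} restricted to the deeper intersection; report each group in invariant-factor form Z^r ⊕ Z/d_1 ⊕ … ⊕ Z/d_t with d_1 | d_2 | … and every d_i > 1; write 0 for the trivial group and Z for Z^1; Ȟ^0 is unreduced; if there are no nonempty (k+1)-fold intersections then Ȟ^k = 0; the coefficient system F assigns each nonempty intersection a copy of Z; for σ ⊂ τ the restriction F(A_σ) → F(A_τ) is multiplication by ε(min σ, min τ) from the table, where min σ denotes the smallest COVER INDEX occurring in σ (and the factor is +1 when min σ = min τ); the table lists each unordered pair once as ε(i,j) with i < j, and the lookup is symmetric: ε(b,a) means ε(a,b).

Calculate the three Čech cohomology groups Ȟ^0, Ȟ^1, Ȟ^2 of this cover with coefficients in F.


Ȟ^0 = 0, Ȟ^1 = Z/2, Ȟ^2 = 0

nonempty overlaps:
  A12={a} A14={e,j} A23={c,k} A34={i}
C dims 4,4; δ0: rk 4, SNF 1^3·2
degree 0: 4−4−0 = 0 → Ȟ^0 ≅ 0
degree 1: 4−0−4 = 0 plus torsion [2] → Ȟ^1 ≅ Z/2
degree 2: 0−0−0 = 0 → Ȟ^2 ≅ 0


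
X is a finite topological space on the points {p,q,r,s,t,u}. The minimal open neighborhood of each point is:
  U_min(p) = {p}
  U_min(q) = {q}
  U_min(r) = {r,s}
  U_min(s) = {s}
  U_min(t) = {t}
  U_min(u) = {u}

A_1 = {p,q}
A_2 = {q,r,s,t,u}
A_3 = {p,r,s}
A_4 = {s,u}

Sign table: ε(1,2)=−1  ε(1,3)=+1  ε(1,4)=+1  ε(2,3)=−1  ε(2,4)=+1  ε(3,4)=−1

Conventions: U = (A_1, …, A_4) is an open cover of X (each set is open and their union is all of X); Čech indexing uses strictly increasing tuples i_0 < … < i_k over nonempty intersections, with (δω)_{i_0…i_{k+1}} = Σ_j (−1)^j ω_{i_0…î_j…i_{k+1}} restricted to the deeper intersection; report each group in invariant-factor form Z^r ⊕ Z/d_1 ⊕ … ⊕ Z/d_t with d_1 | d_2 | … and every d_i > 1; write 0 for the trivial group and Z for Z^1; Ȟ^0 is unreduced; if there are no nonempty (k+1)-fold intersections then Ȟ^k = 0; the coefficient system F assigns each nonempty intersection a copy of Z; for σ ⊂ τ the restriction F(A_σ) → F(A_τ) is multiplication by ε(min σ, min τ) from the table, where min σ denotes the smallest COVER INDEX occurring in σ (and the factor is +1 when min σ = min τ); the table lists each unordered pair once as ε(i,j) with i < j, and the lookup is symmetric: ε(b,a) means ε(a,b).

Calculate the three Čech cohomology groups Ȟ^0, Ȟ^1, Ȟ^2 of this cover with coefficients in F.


nonempty intersections:
  A12={q} A13={p} A23={r,s} A24={s,u} A34={s}
  A234={s}
C dims 4,5,1; δ0: rk 3, SNF 1^3; δ1: rk 1, SNF 1^1
Ȟ^0: (4−3)−0=1 ⇒ Z
Ȟ^1: (5−1)−3=1 ⇒ Z
Ȟ^2: (1−0)−1=0 ⇒ 0

Ȟ^0 ≅ Z,  Ȟ^1 ≅ Z,  Ȟ^2 ≅ 0


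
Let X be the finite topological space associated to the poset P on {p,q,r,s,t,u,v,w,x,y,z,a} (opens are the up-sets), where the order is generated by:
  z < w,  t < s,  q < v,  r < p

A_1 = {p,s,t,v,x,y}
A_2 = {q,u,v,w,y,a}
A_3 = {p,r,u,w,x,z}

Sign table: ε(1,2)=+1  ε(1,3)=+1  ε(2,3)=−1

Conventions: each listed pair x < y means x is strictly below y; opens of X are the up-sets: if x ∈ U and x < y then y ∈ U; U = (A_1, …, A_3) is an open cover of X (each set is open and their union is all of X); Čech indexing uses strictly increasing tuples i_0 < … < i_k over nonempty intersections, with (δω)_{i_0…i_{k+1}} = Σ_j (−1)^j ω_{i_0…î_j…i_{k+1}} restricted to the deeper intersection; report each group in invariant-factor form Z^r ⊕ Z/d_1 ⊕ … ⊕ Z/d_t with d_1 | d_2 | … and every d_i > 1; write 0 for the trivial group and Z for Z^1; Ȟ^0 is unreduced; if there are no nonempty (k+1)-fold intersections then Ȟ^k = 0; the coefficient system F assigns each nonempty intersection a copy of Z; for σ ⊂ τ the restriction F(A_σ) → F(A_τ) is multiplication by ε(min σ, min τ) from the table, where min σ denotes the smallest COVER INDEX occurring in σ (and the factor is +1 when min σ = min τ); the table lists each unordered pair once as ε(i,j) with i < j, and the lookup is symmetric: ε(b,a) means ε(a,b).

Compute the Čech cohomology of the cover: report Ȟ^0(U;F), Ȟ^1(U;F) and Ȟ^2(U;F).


Ȟ^0 ≅ 0; Ȟ^1 ≅ Z/2; Ȟ^2 ≅ 0

intersection data:
  A12={v,y} A13={p,x} A23={u,w}
C dims 3,3; δ0: rk 3, SNF 1^2·2
Ȟ^0 = (3 − 3) − 0 = 0, so Ȟ^0 ≅ 0
Ȟ^1 = (3 − 0) − 3 = 0 plus torsion [2], so Ȟ^1 ≅ Z/2
Ȟ^2 = (0 − 0) − 0 = 0, so Ȟ^2 ≅ 0


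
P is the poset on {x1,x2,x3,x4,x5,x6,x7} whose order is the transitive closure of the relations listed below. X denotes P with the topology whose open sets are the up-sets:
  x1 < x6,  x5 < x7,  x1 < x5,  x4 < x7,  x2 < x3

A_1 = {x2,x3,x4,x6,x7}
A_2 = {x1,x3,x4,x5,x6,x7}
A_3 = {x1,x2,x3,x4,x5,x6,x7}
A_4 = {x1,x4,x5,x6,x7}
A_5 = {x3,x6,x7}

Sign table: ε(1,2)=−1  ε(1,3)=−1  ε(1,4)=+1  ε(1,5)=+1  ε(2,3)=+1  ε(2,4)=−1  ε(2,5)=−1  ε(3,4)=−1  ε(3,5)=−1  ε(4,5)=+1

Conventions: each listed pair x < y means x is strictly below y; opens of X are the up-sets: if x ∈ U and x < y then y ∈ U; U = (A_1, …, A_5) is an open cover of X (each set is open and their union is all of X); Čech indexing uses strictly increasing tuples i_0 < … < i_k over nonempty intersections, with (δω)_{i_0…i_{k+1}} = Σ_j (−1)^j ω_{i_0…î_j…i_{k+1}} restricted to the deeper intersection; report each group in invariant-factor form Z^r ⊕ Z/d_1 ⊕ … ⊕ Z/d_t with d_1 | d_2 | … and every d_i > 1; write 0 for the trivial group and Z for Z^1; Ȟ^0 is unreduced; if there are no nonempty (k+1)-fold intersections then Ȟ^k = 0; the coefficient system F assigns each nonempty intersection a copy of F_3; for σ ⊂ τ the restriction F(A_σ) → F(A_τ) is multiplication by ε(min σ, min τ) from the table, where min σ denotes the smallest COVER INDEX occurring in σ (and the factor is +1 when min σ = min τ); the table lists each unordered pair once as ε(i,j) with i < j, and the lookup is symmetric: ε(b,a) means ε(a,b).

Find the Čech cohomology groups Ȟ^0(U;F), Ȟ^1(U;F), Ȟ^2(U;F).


Ȟ^0(U;F) ≅ Z/3, Ȟ^1(U;F) ≅ 0 and Ȟ^2(U;F) ≅ 0

nonempty intersections:
  A12={x3,x4,x6,x7} A13={x2,x3,x4,x6,x7} A14={x4,x6,x7} A15={x3,x6,x7} A23={x1,x3,x4,x5,x6,x7} A24={x1,x4,x5,x6,x7} A25={x3,x6,x7} A34={x1,x4,x5,x6,x7} A35={x3,x6,x7} A45={x6,x7}
  A123={x3,x4,x6,x7} A124={x4,x6,x7} A125={x3,x6,x7} A134={x4,x6,x7} A135={x3,x6,x7} A145={x6,x7} A234={x1,x4,x5,x6,x7} A235={x3,x6,x7} A245={x6,x7} A345={x6,x7}
  A1234={x4,x6,x7} A1235={x3,x6,x7} A1245={x6,x7} A1345={x6,x7} A2345={x6,x7}
  A12345={x6,x7}
C dims 5,10,10,5; δ0: rk_F3 4; δ1: rk_F3 6; δ2: rk_F3 4
Ȟ^0: (5−4)−0=1 ⇒ Z/3
Ȟ^1: (10−6)−4=0 ⇒ 0
Ȟ^2: (10−4)−6=0 ⇒ 0


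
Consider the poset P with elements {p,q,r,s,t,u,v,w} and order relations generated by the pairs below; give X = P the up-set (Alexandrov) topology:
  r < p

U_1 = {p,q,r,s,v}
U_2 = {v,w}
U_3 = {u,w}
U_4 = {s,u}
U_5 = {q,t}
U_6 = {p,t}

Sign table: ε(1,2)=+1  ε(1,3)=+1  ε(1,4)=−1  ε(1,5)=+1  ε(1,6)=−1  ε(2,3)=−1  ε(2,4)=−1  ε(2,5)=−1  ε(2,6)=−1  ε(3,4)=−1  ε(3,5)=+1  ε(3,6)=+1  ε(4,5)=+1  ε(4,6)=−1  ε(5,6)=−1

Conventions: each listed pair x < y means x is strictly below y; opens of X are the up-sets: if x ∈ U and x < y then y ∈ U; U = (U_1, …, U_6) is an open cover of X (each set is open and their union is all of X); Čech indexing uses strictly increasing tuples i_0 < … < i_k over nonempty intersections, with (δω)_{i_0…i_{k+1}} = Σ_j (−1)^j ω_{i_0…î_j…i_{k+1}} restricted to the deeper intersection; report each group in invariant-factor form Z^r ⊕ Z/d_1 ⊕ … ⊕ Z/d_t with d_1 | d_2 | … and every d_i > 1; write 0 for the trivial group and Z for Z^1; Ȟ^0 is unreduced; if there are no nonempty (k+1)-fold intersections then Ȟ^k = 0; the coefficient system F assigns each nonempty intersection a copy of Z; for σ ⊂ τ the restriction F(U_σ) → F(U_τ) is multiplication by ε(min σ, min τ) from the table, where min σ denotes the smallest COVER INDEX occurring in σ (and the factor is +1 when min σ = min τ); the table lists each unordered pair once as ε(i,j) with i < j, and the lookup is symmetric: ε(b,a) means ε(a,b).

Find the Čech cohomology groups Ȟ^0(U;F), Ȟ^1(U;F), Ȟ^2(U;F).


Ȟ^0 = 0; Ȟ^1 = Z ⊕ Z/2; Ȟ^2 = 0

nonempty intersections:
  U12={v} U14={s} U15={q} U16={p} U23={w} U34={u} U56={t}
C dims 6,7; δ0: rk 6, SNF 1^5·2
Ȟ^0: (6−6)−0=0 ⇒ 0
Ȟ^1: (7−0)−6=1 plus torsion [2] ⇒ Z ⊕ Z/2
Ȟ^2: (0−0)−0=0 ⇒ 0


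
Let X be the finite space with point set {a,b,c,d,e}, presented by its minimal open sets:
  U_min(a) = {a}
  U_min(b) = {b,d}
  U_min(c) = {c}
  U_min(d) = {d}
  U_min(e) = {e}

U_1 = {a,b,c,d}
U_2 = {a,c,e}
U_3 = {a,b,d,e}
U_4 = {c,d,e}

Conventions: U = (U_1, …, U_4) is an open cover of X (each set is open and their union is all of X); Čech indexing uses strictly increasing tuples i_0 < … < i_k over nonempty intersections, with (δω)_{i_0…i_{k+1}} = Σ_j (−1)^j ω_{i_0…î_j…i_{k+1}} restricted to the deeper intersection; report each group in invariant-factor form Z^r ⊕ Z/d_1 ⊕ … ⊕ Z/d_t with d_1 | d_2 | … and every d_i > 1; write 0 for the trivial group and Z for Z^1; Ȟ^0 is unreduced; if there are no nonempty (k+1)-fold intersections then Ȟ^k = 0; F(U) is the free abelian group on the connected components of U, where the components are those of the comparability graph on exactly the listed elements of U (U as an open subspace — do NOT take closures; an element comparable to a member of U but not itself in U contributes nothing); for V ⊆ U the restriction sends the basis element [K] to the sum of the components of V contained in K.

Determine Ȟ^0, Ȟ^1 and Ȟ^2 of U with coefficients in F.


Ȟ^0 = Z^4,  Ȟ^1 = 0,  Ȟ^2 = 0

nonempty intersections:
  U12={a,c} U13={a,b,d} U14={c,d} U23={a,e} U24={c,e} U34={d,e}
  U123={a} U124={c} U134={d} U234={e}
components per intersection:
  U1: {a} {b,d} {c}
  U2: {a} {c} {e}
  U3: {a} {b,d} {e}
  U4: {c} {d} {e}
  U12: {a} {c}
  U13: {a} {b,d}
  U14: {c} {d}
  U23: {a} {e}
  U24: {c} {e}
  U34: {d} {e}
  U123: {a}
  U124: {c}
  U134: {d}
  U234: {e}
C dims 12,12,4; δ0: rk 8, SNF 1^8; δ1: rk 4, SNF 1^4
Ȟ^0: (12−8)−0=4 ⇒ Z^4
Ȟ^1: (12−4)−8=0 ⇒ 0
Ȟ^2: (4−0)−4=0 ⇒ 0


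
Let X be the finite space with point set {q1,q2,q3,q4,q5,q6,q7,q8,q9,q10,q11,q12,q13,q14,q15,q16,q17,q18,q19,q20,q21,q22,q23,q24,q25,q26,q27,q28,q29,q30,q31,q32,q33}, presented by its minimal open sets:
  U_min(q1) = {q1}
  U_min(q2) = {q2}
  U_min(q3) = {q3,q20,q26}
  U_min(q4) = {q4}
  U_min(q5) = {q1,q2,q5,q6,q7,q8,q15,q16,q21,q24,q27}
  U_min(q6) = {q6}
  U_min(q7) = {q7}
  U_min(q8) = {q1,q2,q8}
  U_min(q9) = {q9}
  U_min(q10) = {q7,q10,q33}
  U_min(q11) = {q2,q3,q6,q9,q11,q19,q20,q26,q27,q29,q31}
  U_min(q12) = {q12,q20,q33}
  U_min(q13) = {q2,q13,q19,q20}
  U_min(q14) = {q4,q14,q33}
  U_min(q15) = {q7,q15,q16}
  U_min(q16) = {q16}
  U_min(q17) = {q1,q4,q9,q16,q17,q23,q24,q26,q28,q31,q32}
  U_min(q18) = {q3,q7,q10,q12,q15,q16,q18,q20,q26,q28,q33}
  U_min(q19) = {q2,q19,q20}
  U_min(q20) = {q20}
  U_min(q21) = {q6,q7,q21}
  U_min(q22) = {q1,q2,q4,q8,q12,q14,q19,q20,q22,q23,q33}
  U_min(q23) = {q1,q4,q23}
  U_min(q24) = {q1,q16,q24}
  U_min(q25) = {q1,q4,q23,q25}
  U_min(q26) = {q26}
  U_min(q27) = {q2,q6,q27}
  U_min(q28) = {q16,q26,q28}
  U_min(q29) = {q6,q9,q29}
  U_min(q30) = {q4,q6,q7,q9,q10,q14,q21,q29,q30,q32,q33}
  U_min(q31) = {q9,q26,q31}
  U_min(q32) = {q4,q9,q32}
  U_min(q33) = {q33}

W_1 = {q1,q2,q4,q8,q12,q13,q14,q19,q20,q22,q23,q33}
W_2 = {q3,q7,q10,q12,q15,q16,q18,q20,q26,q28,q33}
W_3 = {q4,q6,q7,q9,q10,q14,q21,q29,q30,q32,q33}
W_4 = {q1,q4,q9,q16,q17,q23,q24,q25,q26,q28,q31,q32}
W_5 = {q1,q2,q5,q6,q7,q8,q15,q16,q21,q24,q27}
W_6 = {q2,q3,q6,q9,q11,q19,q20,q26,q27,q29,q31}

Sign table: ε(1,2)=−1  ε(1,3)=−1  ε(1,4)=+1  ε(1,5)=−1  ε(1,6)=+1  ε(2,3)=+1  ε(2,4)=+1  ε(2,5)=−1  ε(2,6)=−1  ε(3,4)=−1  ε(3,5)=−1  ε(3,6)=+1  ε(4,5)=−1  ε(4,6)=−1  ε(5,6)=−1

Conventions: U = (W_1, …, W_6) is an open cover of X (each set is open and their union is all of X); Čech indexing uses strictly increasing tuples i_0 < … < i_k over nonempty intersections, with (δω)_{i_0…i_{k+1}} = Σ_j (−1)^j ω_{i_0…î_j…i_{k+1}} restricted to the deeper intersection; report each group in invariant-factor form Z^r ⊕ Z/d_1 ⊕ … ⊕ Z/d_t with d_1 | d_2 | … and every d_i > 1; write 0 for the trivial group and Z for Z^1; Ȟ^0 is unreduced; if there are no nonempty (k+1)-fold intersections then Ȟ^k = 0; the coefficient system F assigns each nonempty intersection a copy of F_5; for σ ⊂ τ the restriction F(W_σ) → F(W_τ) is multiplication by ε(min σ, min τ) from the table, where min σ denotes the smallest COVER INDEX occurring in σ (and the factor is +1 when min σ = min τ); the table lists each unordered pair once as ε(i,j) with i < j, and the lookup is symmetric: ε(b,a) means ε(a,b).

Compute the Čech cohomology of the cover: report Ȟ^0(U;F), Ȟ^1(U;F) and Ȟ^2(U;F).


nerve simplices:
  W12={q12,q20,q33} W13={q4,q14,q33} W14={q1,q4,q23} W15={q1,q2,q8} W16={q2,q19,q20} W23={q7,q10,q33} W24={q16,q26,q28} W25={q7,q15,q16} W26={q3,q20,q26} W34={q4,q9,q32} W35={q6,q7,q21} W36={q6,q9,q29} W45={q1,q16,q24} W46={q9,q26,q31} W56={q2,q6,q27}
  W123={q33} W126={q20} W134={q4} W145={q1} W156={q2} W235={q7} W245={q16} W246={q26} W346={q9} W356={q6}
C dims 6,15,10; δ0: rk_F5 6; δ1: rk_F5 9
degree 0: 6−6−0 = 0 → Ȟ^0 ≅ 0
degree 1: 15−9−6 = 0 → Ȟ^1 ≅ 0
degree 2: 10−0−9 = 1 → Ȟ^2 ≅ Z/5

Ȟ^0 ≅ 0, Ȟ^1 ≅ 0 and Ȟ^2 ≅ Z/5


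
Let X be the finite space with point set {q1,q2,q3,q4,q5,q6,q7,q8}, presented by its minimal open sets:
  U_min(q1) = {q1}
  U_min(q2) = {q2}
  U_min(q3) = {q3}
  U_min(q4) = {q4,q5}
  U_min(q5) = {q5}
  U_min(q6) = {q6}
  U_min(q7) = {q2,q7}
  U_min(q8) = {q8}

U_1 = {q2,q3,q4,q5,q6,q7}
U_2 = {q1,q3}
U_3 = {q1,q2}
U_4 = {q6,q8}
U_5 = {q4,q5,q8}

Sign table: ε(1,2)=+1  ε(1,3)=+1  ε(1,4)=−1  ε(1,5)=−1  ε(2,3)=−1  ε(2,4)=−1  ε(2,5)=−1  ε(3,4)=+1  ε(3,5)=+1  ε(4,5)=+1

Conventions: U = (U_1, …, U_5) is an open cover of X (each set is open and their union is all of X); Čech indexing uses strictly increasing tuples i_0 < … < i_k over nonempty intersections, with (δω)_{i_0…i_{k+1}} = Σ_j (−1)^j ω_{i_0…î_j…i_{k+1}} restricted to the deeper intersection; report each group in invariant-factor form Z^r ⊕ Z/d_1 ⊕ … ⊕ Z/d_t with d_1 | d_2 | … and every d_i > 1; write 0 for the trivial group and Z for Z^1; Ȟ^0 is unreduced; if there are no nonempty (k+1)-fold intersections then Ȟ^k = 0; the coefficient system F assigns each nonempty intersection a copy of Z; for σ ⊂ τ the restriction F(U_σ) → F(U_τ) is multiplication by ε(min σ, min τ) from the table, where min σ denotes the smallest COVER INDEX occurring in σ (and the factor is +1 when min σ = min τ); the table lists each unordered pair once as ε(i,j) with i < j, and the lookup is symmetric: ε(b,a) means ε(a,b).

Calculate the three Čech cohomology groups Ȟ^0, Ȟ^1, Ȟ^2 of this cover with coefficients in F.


cover nerve:
  U12={q3} U13={q2} U14={q6} U15={q4,q5} U23={q1} U45={q8}
C dims 5,6; δ0: rk 5, SNF 1^4·2
Ȟ^0: (5−5)−0=0 ⇒ 0
Ȟ^1: (6−0)−5=1 plus torsion [2] ⇒ Z ⊕ Z/2
Ȟ^2: (0−0)−0=0 ⇒ 0

Ȟ^0 = 0, Ȟ^1 = Z ⊕ Z/2 and Ȟ^2 = 0


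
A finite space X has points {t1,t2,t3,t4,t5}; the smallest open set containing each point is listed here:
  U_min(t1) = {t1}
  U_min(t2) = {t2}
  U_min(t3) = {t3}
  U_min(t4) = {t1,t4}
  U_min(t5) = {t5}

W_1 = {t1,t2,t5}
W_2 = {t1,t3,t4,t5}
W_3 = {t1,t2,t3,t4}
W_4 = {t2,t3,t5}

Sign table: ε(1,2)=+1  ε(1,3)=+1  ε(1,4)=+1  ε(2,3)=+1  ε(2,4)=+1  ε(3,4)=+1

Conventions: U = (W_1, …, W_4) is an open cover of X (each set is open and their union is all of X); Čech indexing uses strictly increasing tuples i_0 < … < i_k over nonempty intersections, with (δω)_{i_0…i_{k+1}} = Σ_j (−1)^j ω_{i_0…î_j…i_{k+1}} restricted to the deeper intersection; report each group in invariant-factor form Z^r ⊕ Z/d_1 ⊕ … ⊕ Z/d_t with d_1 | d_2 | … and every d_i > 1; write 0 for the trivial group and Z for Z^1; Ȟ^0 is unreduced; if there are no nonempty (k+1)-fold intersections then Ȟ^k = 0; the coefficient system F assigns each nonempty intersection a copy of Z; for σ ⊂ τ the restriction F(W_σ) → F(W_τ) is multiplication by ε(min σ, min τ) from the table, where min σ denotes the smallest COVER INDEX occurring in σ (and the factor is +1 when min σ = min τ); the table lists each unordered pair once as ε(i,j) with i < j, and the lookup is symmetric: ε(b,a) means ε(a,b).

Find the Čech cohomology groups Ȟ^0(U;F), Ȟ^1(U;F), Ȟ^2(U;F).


Ȟ^0 ≅ Z, Ȟ^1 ≅ 0 and Ȟ^2 ≅ Z

nerve simplices:
  W12={t1,t5} W13={t1,t2} W14={t2,t5} W23={t1,t3,t4} W24={t3,t5} W34={t2,t3}
  W123={t1} W124={t5} W134={t2} W234={t3}
C dims 4,6,4; δ0: rk 3, SNF 1^3; δ1: rk 3, SNF 1^3
degree 0: 4−3−0 = 1 → Ȟ^0 ≅ Z
degree 1: 6−3−3 = 0 → Ȟ^1 ≅ 0
degree 2: 4−0−3 = 1 → Ȟ^2 ≅ Z


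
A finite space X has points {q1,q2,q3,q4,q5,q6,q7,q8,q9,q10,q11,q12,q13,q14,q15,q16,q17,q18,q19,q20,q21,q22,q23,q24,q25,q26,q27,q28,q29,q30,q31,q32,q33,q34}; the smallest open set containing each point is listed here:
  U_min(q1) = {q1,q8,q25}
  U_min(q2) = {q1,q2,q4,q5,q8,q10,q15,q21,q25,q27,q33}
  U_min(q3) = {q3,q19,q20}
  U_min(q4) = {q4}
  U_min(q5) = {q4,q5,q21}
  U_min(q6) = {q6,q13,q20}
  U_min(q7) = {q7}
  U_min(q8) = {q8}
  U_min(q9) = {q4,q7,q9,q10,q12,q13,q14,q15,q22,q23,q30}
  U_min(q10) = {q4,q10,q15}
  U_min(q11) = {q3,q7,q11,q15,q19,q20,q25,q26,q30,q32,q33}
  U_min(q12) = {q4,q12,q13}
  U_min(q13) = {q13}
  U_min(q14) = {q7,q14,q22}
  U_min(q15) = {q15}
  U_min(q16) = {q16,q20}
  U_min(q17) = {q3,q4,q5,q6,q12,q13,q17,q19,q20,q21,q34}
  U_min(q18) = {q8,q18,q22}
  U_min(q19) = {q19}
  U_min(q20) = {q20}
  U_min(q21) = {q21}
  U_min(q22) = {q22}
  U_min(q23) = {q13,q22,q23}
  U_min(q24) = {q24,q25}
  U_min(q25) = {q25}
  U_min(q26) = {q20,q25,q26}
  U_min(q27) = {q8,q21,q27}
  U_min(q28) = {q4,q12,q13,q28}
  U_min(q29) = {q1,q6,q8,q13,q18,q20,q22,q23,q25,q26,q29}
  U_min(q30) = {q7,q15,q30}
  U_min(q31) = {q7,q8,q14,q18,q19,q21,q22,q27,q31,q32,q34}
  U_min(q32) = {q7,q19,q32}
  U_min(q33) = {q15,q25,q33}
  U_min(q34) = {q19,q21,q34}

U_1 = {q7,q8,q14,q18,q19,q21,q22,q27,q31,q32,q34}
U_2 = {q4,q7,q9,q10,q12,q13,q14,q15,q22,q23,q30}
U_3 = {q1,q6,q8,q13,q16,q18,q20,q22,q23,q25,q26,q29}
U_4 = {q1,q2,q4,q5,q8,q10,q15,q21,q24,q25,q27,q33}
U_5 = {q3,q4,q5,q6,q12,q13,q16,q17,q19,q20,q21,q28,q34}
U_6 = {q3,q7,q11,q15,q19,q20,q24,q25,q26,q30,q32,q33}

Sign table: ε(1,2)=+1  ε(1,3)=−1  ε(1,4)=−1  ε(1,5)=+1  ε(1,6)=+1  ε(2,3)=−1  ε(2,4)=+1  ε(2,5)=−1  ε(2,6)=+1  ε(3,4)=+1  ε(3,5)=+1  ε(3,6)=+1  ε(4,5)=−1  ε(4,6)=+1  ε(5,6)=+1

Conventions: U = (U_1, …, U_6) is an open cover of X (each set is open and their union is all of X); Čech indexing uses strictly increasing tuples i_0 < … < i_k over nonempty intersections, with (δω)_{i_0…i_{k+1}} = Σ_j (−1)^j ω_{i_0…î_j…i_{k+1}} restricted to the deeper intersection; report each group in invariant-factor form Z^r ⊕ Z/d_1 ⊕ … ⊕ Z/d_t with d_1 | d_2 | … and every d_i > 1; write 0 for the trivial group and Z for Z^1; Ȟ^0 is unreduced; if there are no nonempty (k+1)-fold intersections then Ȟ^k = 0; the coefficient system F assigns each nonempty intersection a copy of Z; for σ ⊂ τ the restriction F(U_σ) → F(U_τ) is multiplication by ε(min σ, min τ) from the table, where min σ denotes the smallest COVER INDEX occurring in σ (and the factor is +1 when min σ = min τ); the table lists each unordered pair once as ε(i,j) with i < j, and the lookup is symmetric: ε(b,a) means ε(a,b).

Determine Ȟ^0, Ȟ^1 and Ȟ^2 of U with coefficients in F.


nonempty overlaps:
  U12={q7,q14,q22} U13={q8,q18,q22} U14={q8,q21,q27} U15={q19,q21,q34} U16={q7,q19,q32} U23={q13,q22,q23} U24={q4,q10,q15} U25={q4,q12,q13} U26={q7,q15,q30} U34={q1,q8,q25} U35={q6,q13,q16,q20} U36={q20,q25,q26} U45={q4,q5,q21} U46={q15,q24,q25,q33} U56={q3,q19,q20}
  U123={q22} U126={q7} U134={q8} U145={q21} U156={q19} U235={q13} U245={q4} U246={q15} U346={q25} U356={q20}
C dims 6,15,10; δ0: rk 6, SNF 1^5·2; δ1: rk 9, SNF 1^9
degree 0: 6−6−0 = 0 → Ȟ^0 ≅ 0
degree 1: 15−9−6 = 0 plus torsion [2] → Ȟ^1 ≅ Z/2
degree 2: 10−0−9 = 1 → Ȟ^2 ≅ Z

Ȟ^0(U;F) ≅ 0,  Ȟ^1(U;F) ≅ Z/2,  Ȟ^2(U;F) ≅ Z
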